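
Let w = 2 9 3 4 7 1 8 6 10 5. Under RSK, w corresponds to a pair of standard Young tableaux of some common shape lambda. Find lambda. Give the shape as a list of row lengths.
[6, 2, 1, 1]

Row-insert each entry into an empty tableau.

After inserting 2: P = [[2]].
After inserting 9: P = [[2, 9]].
After inserting 3: P = [[2, 3], [9]].
After inserting 4: P = [[2, 3, 4], [9]].
After inserting 7: P = [[2, 3, 4, 7], [9]].
After inserting 1: P = [[1, 3, 4, 7], [2], [9]].
After inserting 8: P = [[1, 3, 4, 7, 8], [2], [9]].
After inserting 6: P = [[1, 3, 4, 6, 8], [2, 7], [9]].
After inserting 10: P = [[1, 3, 4, 6, 8, 10], [2, 7], [9]].
After inserting 5: P = [[1, 3, 4, 5, 8, 10], [2, 6], [7], [9]].

The final insertion tableau P = [[1, 3, 4, 5, 8, 10], [2, 6], [7], [9]] has shape [6, 2, 1, 1].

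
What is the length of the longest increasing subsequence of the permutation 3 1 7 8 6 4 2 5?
3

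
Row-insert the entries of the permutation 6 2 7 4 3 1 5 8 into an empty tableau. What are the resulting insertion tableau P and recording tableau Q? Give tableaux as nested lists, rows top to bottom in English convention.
P = [[1, 3, 5, 8], [2, 7], [4], [6]], Q = [[1, 3, 7, 8], [2, 4], [5], [6]]

Insert each entry of the permutation into P by Schensted row insertion, recording in Q the position of each new cell.

Insert 6: appended to row 1. P = [[6]].
Insert 2: 2 bumps 6 from row 1; 6 starts row 2. P = [[2], [6]].
Insert 7: appended to row 1. P = [[2, 7], [6]].
Insert 4: 4 bumps 7 from row 1; 7 appends to row 2. P = [[2, 4], [6, 7]].
Insert 3: 3 bumps 4 from row 1; 4 bumps 6 from row 2; 6 starts row 3. P = [[2, 3], [4, 7], [6]].
Insert 1: 1 bumps 2 from row 1; 2 bumps 4 from row 2; 4 bumps 6 from row 3; 6 starts row 4. P = [[1, 3], [2, 7], [4], [6]].
Insert 5: appended to row 1. P = [[1, 3, 5], [2, 7], [4], [6]].
Insert 8: appended to row 1. P = [[1, 3, 5, 8], [2, 7], [4], [6]].

So P = [[1, 3, 5, 8], [2, 7], [4], [6]], Q = [[1, 3, 7, 8], [2, 4], [5], [6]].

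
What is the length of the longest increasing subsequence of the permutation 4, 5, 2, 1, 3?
2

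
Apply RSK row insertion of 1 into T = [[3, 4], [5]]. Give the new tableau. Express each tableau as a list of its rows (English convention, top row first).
[[1, 4], [3], [5]]

In row 1, 1 replaces 3 (the leftmost entry greater than 1); 3 is bumped to row 2. In row 2, 3 replaces 5 (the leftmost entry greater than 3); 5 is bumped to row 3. 5 starts a new row 3. The new tableau is [[1, 4], [3], [5]].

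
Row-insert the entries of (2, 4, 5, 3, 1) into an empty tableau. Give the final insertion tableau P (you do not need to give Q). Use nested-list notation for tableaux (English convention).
P = [[1, 3, 5], [2], [4]]

Insert 2: appended to row 1. P = [[2]].
Insert 4: appended to row 1. P = [[2, 4]].
Insert 5: appended to row 1. P = [[2, 4, 5]].
Insert 3: 3 bumps 4 from row 1; 4 starts row 2. P = [[2, 3, 5], [4]].
Insert 1: 1 bumps 2 from row 1; 2 bumps 4 from row 2; 4 starts row 3. P = [[1, 3, 5], [2], [4]].

So P = [[1, 3, 5], [2], [4]].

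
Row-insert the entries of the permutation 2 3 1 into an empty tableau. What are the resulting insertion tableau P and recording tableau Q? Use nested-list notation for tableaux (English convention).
Insert each entry of the permutation into P by Schensted row insertion, recording in Q the position of each new cell.

Insert 2: appended to row 1. P = [[2]].
Insert 3: appended to row 1. P = [[2, 3]].
Insert 1: 1 bumps 2 from row 1; 2 starts row 2. P = [[1, 3], [2]].

So P = [[1, 3], [2]], Q = [[1, 2], [3]].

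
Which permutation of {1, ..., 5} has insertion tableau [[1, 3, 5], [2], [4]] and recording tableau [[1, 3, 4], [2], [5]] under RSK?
4 2 3 5 1

Reverse the RSK construction: for i from n down to 1, find the cell of Q containing i, remove the entry at that cell from P, and reverse-bump it up through P; the value ejected from row 1 is w(i).

Step i=5: Q has 5 at row 3, column 1; remove 4 from row 3 of P and reverse-bump: 4 enters row 2 and ejects 2; 2 enters row 1 and ejects 1. So w(5) = 1. P is now [[2, 3, 5], [4]].
Step i=4: Q has 4 at row 1, column 3; remove that cell from P, ejecting 5. So w(4) = 5. P is now [[2, 3], [4]].
Step i=3: Q has 3 at row 1, column 2; remove that cell from P, ejecting 3. So w(3) = 3. P is now [[2], [4]].
Step i=2: Q has 2 at row 2, column 1; remove 4 from row 2 of P and reverse-bump: 4 enters row 1 and ejects 2. So w(2) = 2. P is now [[4]].
Step i=1: Q has 1 at row 1, column 1; remove that cell from P, ejecting 4. So w(1) = 4. P is now [].

So w = 4 2 3 5 1.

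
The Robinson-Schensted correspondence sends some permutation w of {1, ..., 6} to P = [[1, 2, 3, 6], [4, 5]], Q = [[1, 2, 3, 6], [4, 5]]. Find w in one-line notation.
Reverse RSK: for i = n, n-1, ..., 1, locate i in Q, remove the corresponding corner cell from P, and reverse-bump its entry up through P; the value ejected from row 1 is w(i).

So w = 1 4 5 2 3 6.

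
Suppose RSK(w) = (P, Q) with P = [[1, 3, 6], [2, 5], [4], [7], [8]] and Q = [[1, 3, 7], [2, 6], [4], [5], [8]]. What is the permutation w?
Reverse RSK: for i = n, n-1, ..., 1, locate i in Q, remove the corresponding corner cell from P, and reverse-bump its entry up through P; the value ejected from row 1 is w(i).

So w = 8 4 7 5 2 3 6 1.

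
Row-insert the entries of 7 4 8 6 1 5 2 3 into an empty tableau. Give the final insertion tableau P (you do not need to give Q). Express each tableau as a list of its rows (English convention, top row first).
P = [[1, 2, 3], [4, 5], [6, 8], [7]]

Insert 7: appended to row 1. P = [[7]].
Insert 4: 4 bumps 7 from row 1; 7 starts row 2. P = [[4], [7]].
Insert 8: appended to row 1. P = [[4, 8], [7]].
Insert 6: 6 bumps 8 from row 1; 8 appends to row 2. P = [[4, 6], [7, 8]].
Insert 1: 1 bumps 4 from row 1; 4 bumps 7 from row 2; 7 starts row 3. P = [[1, 6], [4, 8], [7]].
Insert 5: 5 bumps 6 from row 1; 6 bumps 8 from row 2; 8 appends to row 3. P = [[1, 5], [4, 6], [7, 8]].
Insert 2: 2 bumps 5 from row 1; 5 bumps 6 from row 2; 6 bumps 7 from row 3; 7 starts row 4. P = [[1, 2], [4, 5], [6, 8], [7]].
Insert 3: appended to row 1. P = [[1, 2, 3], [4, 5], [6, 8], [7]].

So P = [[1, 2, 3], [4, 5], [6, 8], [7]].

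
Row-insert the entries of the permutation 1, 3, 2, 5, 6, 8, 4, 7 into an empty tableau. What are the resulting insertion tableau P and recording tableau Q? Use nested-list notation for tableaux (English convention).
Insert each entry of the permutation into P by Schensted row insertion, recording in Q the position of each new cell.

Insert 1: appended to row 1. P = [[1]], Q = [[1]].
Insert 3: appended to row 1. P = [[1, 3]], Q = [[1, 2]].
Insert 2: 2 bumps 3 from row 1; 3 starts row 2. P = [[1, 2], [3]], Q = [[1, 2], [3]].
Insert 5: appended to row 1. P = [[1, 2, 5], [3]], Q = [[1, 2, 4], [3]].
Insert 6: appended to row 1. P = [[1, 2, 5, 6], [3]], Q = [[1, 2, 4, 5], [3]].
Insert 8: appended to row 1. P = [[1, 2, 5, 6, 8], [3]], Q = [[1, 2, 4, 5, 6], [3]].
Insert 4: 4 bumps 5 from row 1; 5 appends to row 2. P = [[1, 2, 4, 6, 8], [3, 5]], Q = [[1, 2, 4, 5, 6], [3, 7]].
Insert 7: 7 bumps 8 from row 1; 8 appends to row 2. P = [[1, 2, 4, 6, 7], [3, 5, 8]], Q = [[1, 2, 4, 5, 6], [3, 7, 8]].

So P = [[1, 2, 4, 6, 7], [3, 5, 8]], Q = [[1, 2, 4, 5, 6], [3, 7, 8]].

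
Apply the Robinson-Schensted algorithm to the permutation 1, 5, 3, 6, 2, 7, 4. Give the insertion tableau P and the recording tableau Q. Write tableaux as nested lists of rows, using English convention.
P = [[1, 2, 4, 7], [3, 6], [5]], Q = [[1, 2, 4, 6], [3, 7], [5]]

Insert each entry of the permutation into P by Schensted row insertion, recording in Q the position of each new cell.

Insert 1: appended to row 1. P = [[1]].
Insert 5: appended to row 1. P = [[1, 5]].
Insert 3: 3 bumps 5 from row 1; 5 starts row 2. P = [[1, 3], [5]].
Insert 6: appended to row 1. P = [[1, 3, 6], [5]].
Insert 2: 2 bumps 3 from row 1; 3 bumps 5 from row 2; 5 starts row 3. P = [[1, 2, 6], [3], [5]].
Insert 7: appended to row 1. P = [[1, 2, 6, 7], [3], [5]].
Insert 4: 4 bumps 6 from row 1; 6 appends to row 2. P = [[1, 2, 4, 7], [3, 6], [5]].

So P = [[1, 2, 4, 7], [3, 6], [5]], Q = [[1, 2, 4, 6], [3, 7], [5]].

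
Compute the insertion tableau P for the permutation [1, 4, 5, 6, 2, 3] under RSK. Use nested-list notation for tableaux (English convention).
P = [[1, 2, 3, 6], [4, 5]]

Insert 1: appended to row 1. P = [[1]].
Insert 4: appended to row 1. P = [[1, 4]].
Insert 5: appended to row 1. P = [[1, 4, 5]].
Insert 6: appended to row 1. P = [[1, 4, 5, 6]].
Insert 2: 2 bumps 4 from row 1; 4 starts row 2. P = [[1, 2, 5, 6], [4]].
Insert 3: 3 bumps 5 from row 1; 5 appends to row 2. P = [[1, 2, 3, 6], [4, 5]].

So P = [[1, 2, 3, 6], [4, 5]].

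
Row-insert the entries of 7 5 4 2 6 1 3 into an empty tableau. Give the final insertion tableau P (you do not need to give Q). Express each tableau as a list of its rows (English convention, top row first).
P = [[1, 3], [2, 6], [4], [5], [7]]

Insert 7: appended to row 1. P = [[7]].
Insert 5: 5 bumps 7 from row 1; 7 starts row 2. P = [[5], [7]].
Insert 4: 4 bumps 5 from row 1; 5 bumps 7 from row 2; 7 starts row 3. P = [[4], [5], [7]].
Insert 2: 2 bumps 4 from row 1; 4 bumps 5 from row 2; 5 bumps 7 from row 3; 7 starts row 4. P = [[2], [4], [5], [7]].
Insert 6: appended to row 1. P = [[2, 6], [4], [5], [7]].
Insert 1: 1 bumps 2 from row 1; 2 bumps 4 from row 2; 4 bumps 5 from row 3; 5 bumps 7 from row 4; 7 starts row 5. P = [[1, 6], [2], [4], [5], [7]].
Insert 3: 3 bumps 6 from row 1; 6 appends to row 2. P = [[1, 3], [2, 6], [4], [5], [7]].

So P = [[1, 3], [2, 6], [4], [5], [7]].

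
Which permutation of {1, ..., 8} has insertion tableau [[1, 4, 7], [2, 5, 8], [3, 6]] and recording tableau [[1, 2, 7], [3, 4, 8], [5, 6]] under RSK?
Reverse the RSK construction: for i from n down to 1, find the cell of Q containing i, remove the entry at that cell from P, and reverse-bump it up through P; the value ejected from row 1 is w(i).

Step i=8: Q has 8 at row 2, column 3; remove 8 from row 2 of P and reverse-bump: 8 enters row 1 and ejects 7. So w(8) = 7. P is now [[1, 4, 8], [2, 5], [3, 6]].
Step i=7: Q has 7 at row 1, column 3; remove that cell from P, ejecting 8. So w(7) = 8. P is now [[1, 4], [2, 5], [3, 6]].
Step i=6: Q has 6 at row 3, column 2; remove 6 from row 3 of P and reverse-bump: 6 enters row 2 and ejects 5; 5 enters row 1 and ejects 4. So w(6) = 4. P is now [[1, 5], [2, 6], [3]].
Step i=5: Q has 5 at row 3, column 1; remove 3 from row 3 of P and reverse-bump: 3 enters row 2 and ejects 2; 2 enters row 1 and ejects 1. So w(5) = 1. P is now [[2, 5], [3, 6]].
Step i=4: Q has 4 at row 2, column 2; remove 6 from row 2 of P and reverse-bump: 6 enters row 1 and ejects 5. So w(4) = 5. P is now [[2, 6], [3]].
Step i=3: Q has 3 at row 2, column 1; remove 3 from row 2 of P and reverse-bump: 3 enters row 1 and ejects 2. So w(3) = 2. P is now [[3, 6]].
Step i=2: Q has 2 at row 1, column 2; remove that cell from P, ejecting 6. So w(2) = 6. P is now [[3]].
Step i=1: Q has 1 at row 1, column 1; remove that cell from P, ejecting 3. So w(1) = 3. P is now [].

So w = 3 6 2 5 1 4 8 7.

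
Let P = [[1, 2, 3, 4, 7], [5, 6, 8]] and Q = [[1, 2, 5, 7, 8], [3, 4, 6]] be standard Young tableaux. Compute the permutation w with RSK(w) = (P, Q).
Reverse the RSK construction: for i from n down to 1, find the cell of Q containing i, remove the entry at that cell from P, and reverse-bump it up through P; the value ejected from row 1 is w(i).

Step i=8: Q has 8 at row 1, column 5; remove that cell from P, ejecting 7. So w(8) = 7. P is now [[1, 2, 3, 4], [5, 6, 8]].
Step i=7: Q has 7 at row 1, column 4; remove that cell from P, ejecting 4. So w(7) = 4. P is now [[1, 2, 3], [5, 6, 8]].
Step i=6: Q has 6 at row 2, column 3; remove 8 from row 2 of P and reverse-bump: 8 enters row 1 and ejects 3. So w(6) = 3. P is now [[1, 2, 8], [5, 6]].
Step i=5: Q has 5 at row 1, column 3; remove that cell from P, ejecting 8. So w(5) = 8. P is now [[1, 2], [5, 6]].
Step i=4: Q has 4 at row 2, column 2; remove 6 from row 2 of P and reverse-bump: 6 enters row 1 and ejects 2. So w(4) = 2. P is now [[1, 6], [5]].
Step i=3: Q has 3 at row 2, column 1; remove 5 from row 2 of P and reverse-bump: 5 enters row 1 and ejects 1. So w(3) = 1. P is now [[5, 6]].
Step i=2: Q has 2 at row 1, column 2; remove that cell from P, ejecting 6. So w(2) = 6. P is now [[5]].
Step i=1: Q has 1 at row 1, column 1; remove that cell from P, ejecting 5. So w(1) = 5. P is now [].

So w = 5 6 1 2 8 3 4 7.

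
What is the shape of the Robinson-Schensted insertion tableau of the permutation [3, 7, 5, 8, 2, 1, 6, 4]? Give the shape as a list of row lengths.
RSK row insertion gives P = [[1, 4, 6], [2, 5], [3, 8], [7]], which has shape [3, 2, 2, 1].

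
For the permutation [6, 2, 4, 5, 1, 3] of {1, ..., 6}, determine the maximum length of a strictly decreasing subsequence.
3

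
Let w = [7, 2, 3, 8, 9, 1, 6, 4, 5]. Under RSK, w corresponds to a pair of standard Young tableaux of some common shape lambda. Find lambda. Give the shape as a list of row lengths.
Row-insert each entry into an empty tableau.

After inserting 7: P = [[7]].
After inserting 2: P = [[2], [7]].
After inserting 3: P = [[2, 3], [7]].
After inserting 8: P = [[2, 3, 8], [7]].
After inserting 9: P = [[2, 3, 8, 9], [7]].
After inserting 1: P = [[1, 3, 8, 9], [2], [7]].
After inserting 6: P = [[1, 3, 6, 9], [2, 8], [7]].
After inserting 4: P = [[1, 3, 4, 9], [2, 6], [7, 8]].
After inserting 5: P = [[1, 3, 4, 5], [2, 6, 9], [7, 8]].

The final insertion tableau P = [[1, 3, 4, 5], [2, 6, 9], [7, 8]] has shape [4, 3, 2].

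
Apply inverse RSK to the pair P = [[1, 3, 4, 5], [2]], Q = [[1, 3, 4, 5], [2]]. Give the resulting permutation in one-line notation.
Reverse the RSK construction: for i from n down to 1, find the cell of Q containing i, remove the entry at that cell from P, and reverse-bump it up through P; the value ejected from row 1 is w(i).

Step i=5: Q has 5 at row 1, column 4; remove that cell from P, ejecting 5. So w(5) = 5. P is now [[1, 3, 4], [2]].
Step i=4: Q has 4 at row 1, column 3; remove that cell from P, ejecting 4. So w(4) = 4. P is now [[1, 3], [2]].
Step i=3: Q has 3 at row 1, column 2; remove that cell from P, ejecting 3. So w(3) = 3. P is now [[1], [2]].
Step i=2: Q has 2 at row 2, column 1; remove 2 from row 2 of P and reverse-bump: 2 enters row 1 and ejects 1. So w(2) = 1. P is now [[2]].
Step i=1: Q has 1 at row 1, column 1; remove that cell from P, ejecting 2. So w(1) = 2. P is now [].

So w = 2 1 3 4 5.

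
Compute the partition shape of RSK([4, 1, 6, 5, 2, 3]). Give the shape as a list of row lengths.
[3, 2, 1]

Row-insert each entry into an empty tableau.

After inserting 4: P = [[4]].
After inserting 1: P = [[1], [4]].
After inserting 6: P = [[1, 6], [4]].
After inserting 5: P = [[1, 5], [4, 6]].
After inserting 2: P = [[1, 2], [4, 5], [6]].
After inserting 3: P = [[1, 2, 3], [4, 5], [6]].

The final insertion tableau P = [[1, 2, 3], [4, 5], [6]] has shape [3, 2, 1].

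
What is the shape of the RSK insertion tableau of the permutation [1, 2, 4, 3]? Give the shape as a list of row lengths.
[3, 1]

Row-insert each entry into an empty tableau.

After inserting 1: P = [[1]].
After inserting 2: P = [[1, 2]].
After inserting 4: P = [[1, 2, 4]].
After inserting 3: P = [[1, 2, 3], [4]].

The final insertion tableau P = [[1, 2, 3], [4]] has shape [3, 1].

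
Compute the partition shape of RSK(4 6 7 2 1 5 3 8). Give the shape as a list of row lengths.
Row-insert each entry into an empty tableau.

After inserting 4: P = [[4]].
After inserting 6: P = [[4, 6]].
After inserting 7: P = [[4, 6, 7]].
After inserting 2: P = [[2, 6, 7], [4]].
After inserting 1: P = [[1, 6, 7], [2], [4]].
After inserting 5: P = [[1, 5, 7], [2, 6], [4]].
After inserting 3: P = [[1, 3, 7], [2, 5], [4, 6]].
After inserting 8: P = [[1, 3, 7, 8], [2, 5], [4, 6]].

The final insertion tableau P = [[1, 3, 7, 8], [2, 5], [4, 6]] has shape [4, 2, 2].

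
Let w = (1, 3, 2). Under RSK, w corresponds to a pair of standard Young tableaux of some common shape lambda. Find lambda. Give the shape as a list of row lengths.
RSK row insertion gives P = [[1, 2], [3]], which has shape [2, 1].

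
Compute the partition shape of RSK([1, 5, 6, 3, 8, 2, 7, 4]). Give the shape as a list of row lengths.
Row-insert each entry into an empty tableau.

After inserting 1: P = [[1]].
After inserting 5: P = [[1, 5]].
After inserting 6: P = [[1, 5, 6]].
After inserting 3: P = [[1, 3, 6], [5]].
After inserting 8: P = [[1, 3, 6, 8], [5]].
After inserting 2: P = [[1, 2, 6, 8], [3], [5]].
After inserting 7: P = [[1, 2, 6, 7], [3, 8], [5]].
After inserting 4: P = [[1, 2, 4, 7], [3, 6], [5, 8]].

The final insertion tableau P = [[1, 2, 4, 7], [3, 6], [5, 8]] has shape [4, 2, 2].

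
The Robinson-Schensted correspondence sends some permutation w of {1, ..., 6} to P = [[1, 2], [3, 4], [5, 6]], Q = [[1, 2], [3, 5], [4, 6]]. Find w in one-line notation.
Reverse the RSK construction: for i from n down to 1, find the cell of Q containing i, remove the entry at that cell from P, and reverse-bump it up through P; the value ejected from row 1 is w(i).

Step i=6: Q has 6 at row 3, column 2; remove 6 from row 3 of P and reverse-bump: 6 enters row 2 and ejects 4; 4 enters row 1 and ejects 2. So w(6) = 2. P is now [[1, 4], [3, 6], [5]].
Step i=5: Q has 5 at row 2, column 2; remove 6 from row 2 of P and reverse-bump: 6 enters row 1 and ejects 4. So w(5) = 4. P is now [[1, 6], [3], [5]].
Step i=4: Q has 4 at row 3, column 1; remove 5 from row 3 of P and reverse-bump: 5 enters row 2 and ejects 3; 3 enters row 1 and ejects 1. So w(4) = 1. P is now [[3, 6], [5]].
Step i=3: Q has 3 at row 2, column 1; remove 5 from row 2 of P and reverse-bump: 5 enters row 1 and ejects 3. So w(3) = 3. P is now [[5, 6]].
Step i=2: Q has 2 at row 1, column 2; remove that cell from P, ejecting 6. So w(2) = 6. P is now [[5]].
Step i=1: Q has 1 at row 1, column 1; remove that cell from P, ejecting 5. So w(1) = 5. P is now [].

So w = 5 6 3 1 4 2.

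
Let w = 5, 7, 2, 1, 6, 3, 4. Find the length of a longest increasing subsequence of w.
3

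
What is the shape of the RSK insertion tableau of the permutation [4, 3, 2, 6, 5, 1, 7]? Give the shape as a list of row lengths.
[3, 2, 1, 1]

Row-insert each entry into an empty tableau.

After inserting 4: P = [[4]].
After inserting 3: P = [[3], [4]].
After inserting 2: P = [[2], [3], [4]].
After inserting 6: P = [[2, 6], [3], [4]].
After inserting 5: P = [[2, 5], [3, 6], [4]].
After inserting 1: P = [[1, 5], [2, 6], [3], [4]].
After inserting 7: P = [[1, 5, 7], [2, 6], [3], [4]].

The final insertion tableau P = [[1, 5, 7], [2, 6], [3], [4]] has shape [3, 2, 1, 1].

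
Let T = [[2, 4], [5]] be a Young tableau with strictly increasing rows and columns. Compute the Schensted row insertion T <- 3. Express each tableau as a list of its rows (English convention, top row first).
In row 1, 3 replaces 4 (the leftmost entry greater than 3); 4 is bumped to row 2. In row 2, 4 replaces 5 (the leftmost entry greater than 4); 5 is bumped to row 3. 5 starts a new row 3. The new tableau is [[2, 3], [4], [5]].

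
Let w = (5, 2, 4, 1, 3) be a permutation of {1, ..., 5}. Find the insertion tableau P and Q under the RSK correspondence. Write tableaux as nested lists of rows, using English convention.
P = [[1, 3], [2, 4], [5]], Q = [[1, 3], [2, 5], [4]]

Insert each entry of the permutation into P by Schensted row insertion, recording in Q the position of each new cell.

Insert 5: appended to row 1. P = [[5]], Q = [[1]].
Insert 2: 2 bumps 5 from row 1; 5 starts row 2. P = [[2], [5]], Q = [[1], [2]].
Insert 4: appended to row 1. P = [[2, 4], [5]], Q = [[1, 3], [2]].
Insert 1: 1 bumps 2 from row 1; 2 bumps 5 from row 2; 5 starts row 3. P = [[1, 4], [2], [5]], Q = [[1, 3], [2], [4]].
Insert 3: 3 bumps 4 from row 1; 4 appends to row 2. P = [[1, 3], [2, 4], [5]], Q = [[1, 3], [2, 5], [4]].

So P = [[1, 3], [2, 4], [5]], Q = [[1, 3], [2, 5], [4]].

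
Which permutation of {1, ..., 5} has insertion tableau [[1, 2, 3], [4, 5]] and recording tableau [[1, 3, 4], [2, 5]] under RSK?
Reverse the RSK construction: for i from n down to 1, find the cell of Q containing i, remove the entry at that cell from P, and reverse-bump it up through P; the value ejected from row 1 is w(i).

Step i=5: Q has 5 at row 2, column 2; remove 5 from row 2 of P and reverse-bump: 5 enters row 1 and ejects 3. So w(5) = 3. P is now [[1, 2, 5], [4]].
Step i=4: Q has 4 at row 1, column 3; remove that cell from P, ejecting 5. So w(4) = 5. P is now [[1, 2], [4]].
Step i=3: Q has 3 at row 1, column 2; remove that cell from P, ejecting 2. So w(3) = 2. P is now [[1], [4]].
Step i=2: Q has 2 at row 2, column 1; remove 4 from row 2 of P and reverse-bump: 4 enters row 1 and ejects 1. So w(2) = 1. P is now [[4]].
Step i=1: Q has 1 at row 1, column 1; remove that cell from P, ejecting 4. So w(1) = 4. P is now [].

So w = 4 1 2 5 3.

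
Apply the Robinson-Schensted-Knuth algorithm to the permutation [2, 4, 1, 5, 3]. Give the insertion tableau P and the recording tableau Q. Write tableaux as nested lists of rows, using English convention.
P = [[1, 3, 5], [2, 4]], Q = [[1, 2, 4], [3, 5]]

Insert each entry of the permutation into P by Schensted row insertion, recording in Q the position of each new cell.

Insert 2: appended to row 1. P = [[2]].
Insert 4: appended to row 1. P = [[2, 4]].
Insert 1: 1 bumps 2 from row 1; 2 starts row 2. P = [[1, 4], [2]].
Insert 5: appended to row 1. P = [[1, 4, 5], [2]].
Insert 3: 3 bumps 4 from row 1; 4 appends to row 2. P = [[1, 3, 5], [2, 4]].

So P = [[1, 3, 5], [2, 4]], Q = [[1, 2, 4], [3, 5]].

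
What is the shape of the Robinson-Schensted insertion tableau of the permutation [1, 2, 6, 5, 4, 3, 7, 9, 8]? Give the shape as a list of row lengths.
Row-insert each entry into an empty tableau.

After inserting 1: P = [[1]].
After inserting 2: P = [[1, 2]].
After inserting 6: P = [[1, 2, 6]].
After inserting 5: P = [[1, 2, 5], [6]].
After inserting 4: P = [[1, 2, 4], [5], [6]].
After inserting 3: P = [[1, 2, 3], [4], [5], [6]].
After inserting 7: P = [[1, 2, 3, 7], [4], [5], [6]].
After inserting 9: P = [[1, 2, 3, 7, 9], [4], [5], [6]].
After inserting 8: P = [[1, 2, 3, 7, 8], [4, 9], [5], [6]].

The final insertion tableau P = [[1, 2, 3, 7, 8], [4, 9], [5], [6]] has shape [5, 2, 1, 1].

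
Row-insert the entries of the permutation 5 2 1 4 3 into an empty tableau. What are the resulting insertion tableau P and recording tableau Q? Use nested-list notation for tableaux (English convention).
P = [[1, 3], [2, 4], [5]], Q = [[1, 4], [2, 5], [3]]

Insert each entry of the permutation into P by Schensted row insertion, recording in Q the position of each new cell.

After inserting 5: P = [[5]].
After inserting 2: P = [[2], [5]].
After inserting 1: P = [[1], [2], [5]].
After inserting 4: P = [[1, 4], [2], [5]].
After inserting 3: P = [[1, 3], [2, 4], [5]].

So P = [[1, 3], [2, 4], [5]], Q = [[1, 4], [2, 5], [3]].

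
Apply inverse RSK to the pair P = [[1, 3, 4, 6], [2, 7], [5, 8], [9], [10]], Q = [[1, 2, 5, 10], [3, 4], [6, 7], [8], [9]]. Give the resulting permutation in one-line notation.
Reverse RSK: for i = n, n-1, ..., 1, locate i in Q, remove the corresponding corner cell from P, and reverse-bump its entry up through P; the value ejected from row 1 is w(i).

So w = 5 10 2 3 9 1 8 7 4 6.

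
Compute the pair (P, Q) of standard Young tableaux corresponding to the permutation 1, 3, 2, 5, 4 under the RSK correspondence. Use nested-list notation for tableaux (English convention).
Insert each entry of the permutation into P by Schensted row insertion, recording in Q the position of each new cell.

Insert 1: appended to row 1. P = [[1]], Q = [[1]].
Insert 3: appended to row 1. P = [[1, 3]], Q = [[1, 2]].
Insert 2: 2 bumps 3 from row 1; 3 starts row 2. P = [[1, 2], [3]], Q = [[1, 2], [3]].
Insert 5: appended to row 1. P = [[1, 2, 5], [3]], Q = [[1, 2, 4], [3]].
Insert 4: 4 bumps 5 from row 1; 5 appends to row 2. P = [[1, 2, 4], [3, 5]], Q = [[1, 2, 4], [3, 5]].

So P = [[1, 2, 4], [3, 5]], Q = [[1, 2, 4], [3, 5]].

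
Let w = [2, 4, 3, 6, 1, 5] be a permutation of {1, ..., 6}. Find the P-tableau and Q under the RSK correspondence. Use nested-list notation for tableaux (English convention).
P = [[1, 3, 5], [2, 6], [4]], Q = [[1, 2, 4], [3, 6], [5]]

Insert each entry of the permutation into P by Schensted row insertion, recording in Q the position of each new cell.

Insert 2: appended to row 1. P = [[2]], Q = [[1]].
Insert 4: appended to row 1. P = [[2, 4]], Q = [[1, 2]].
Insert 3: 3 bumps 4 from row 1; 4 starts row 2. P = [[2, 3], [4]], Q = [[1, 2], [3]].
Insert 6: appended to row 1. P = [[2, 3, 6], [4]], Q = [[1, 2, 4], [3]].
Insert 1: 1 bumps 2 from row 1; 2 bumps 4 from row 2; 4 starts row 3. P = [[1, 3, 6], [2], [4]], Q = [[1, 2, 4], [3], [5]].
Insert 5: 5 bumps 6 from row 1; 6 appends to row 2. P = [[1, 3, 5], [2, 6], [4]], Q = [[1, 2, 4], [3, 6], [5]].

So P = [[1, 3, 5], [2, 6], [4]], Q = [[1, 2, 4], [3, 6], [5]].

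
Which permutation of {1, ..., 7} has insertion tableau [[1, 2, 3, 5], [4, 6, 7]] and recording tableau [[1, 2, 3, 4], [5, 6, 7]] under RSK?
1 4 6 7 2 3 5

Reverse the RSK construction: for i from n down to 1, find the cell of Q containing i, remove the entry at that cell from P, and reverse-bump it up through P; the value ejected from row 1 is w(i).

Step i=7: Q has 7 at row 2, column 3; remove 7 from row 2 of P and reverse-bump: 7 enters row 1 and ejects 5. So w(7) = 5. P is now [[1, 2, 3, 7], [4, 6]].
Step i=6: Q has 6 at row 2, column 2; remove 6 from row 2 of P and reverse-bump: 6 enters row 1 and ejects 3. So w(6) = 3. P is now [[1, 2, 6, 7], [4]].
Step i=5: Q has 5 at row 2, column 1; remove 4 from row 2 of P and reverse-bump: 4 enters row 1 and ejects 2. So w(5) = 2. P is now [[1, 4, 6, 7]].
Step i=4: Q has 4 at row 1, column 4; remove that cell from P, ejecting 7. So w(4) = 7. P is now [[1, 4, 6]].
Step i=3: Q has 3 at row 1, column 3; remove that cell from P, ejecting 6. So w(3) = 6. P is now [[1, 4]].
Step i=2: Q has 2 at row 1, column 2; remove that cell from P, ejecting 4. So w(2) = 4. P is now [[1]].
Step i=1: Q has 1 at row 1, column 1; remove that cell from P, ejecting 1. So w(1) = 1. P is now [].

So w = 1 4 6 7 2 3 5.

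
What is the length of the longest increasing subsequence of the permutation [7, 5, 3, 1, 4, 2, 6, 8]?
4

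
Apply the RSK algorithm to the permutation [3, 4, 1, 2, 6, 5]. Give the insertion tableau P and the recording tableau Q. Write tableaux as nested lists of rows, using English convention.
Insert each entry of the permutation into P by Schensted row insertion, recording in Q the position of each new cell.

Insert 3: appended to row 1. P = [[3]].
Insert 4: appended to row 1. P = [[3, 4]].
Insert 1: 1 bumps 3 from row 1; 3 starts row 2. P = [[1, 4], [3]].
Insert 2: 2 bumps 4 from row 1; 4 appends to row 2. P = [[1, 2], [3, 4]].
Insert 6: appended to row 1. P = [[1, 2, 6], [3, 4]].
Insert 5: 5 bumps 6 from row 1; 6 appends to row 2. P = [[1, 2, 5], [3, 4, 6]].

So P = [[1, 2, 5], [3, 4, 6]], Q = [[1, 2, 5], [3, 4, 6]].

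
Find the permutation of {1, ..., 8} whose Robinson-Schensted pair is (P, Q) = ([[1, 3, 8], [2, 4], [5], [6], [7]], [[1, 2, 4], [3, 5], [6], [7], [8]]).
2 7 1 8 6 5 4 3

Reverse the RSK construction: for i from n down to 1, find the cell of Q containing i, remove the entry at that cell from P, and reverse-bump it up through P; the value ejected from row 1 is w(i).

Step i=8: Q has 8 at row 5, column 1; remove 7 from row 5 of P and reverse-bump: 7 enters row 4 and ejects 6; 6 enters row 3 and ejects 5; 5 enters row 2 and ejects 4; 4 enters row 1 and ejects 3. So w(8) = 3. P is now [[1, 4, 8], [2, 5], [6], [7]].
Step i=7: Q has 7 at row 4, column 1; remove 7 from row 4 of P and reverse-bump: 7 enters row 3 and ejects 6; 6 enters row 2 and ejects 5; 5 enters row 1 and ejects 4. So w(7) = 4. P is now [[1, 5, 8], [2, 6], [7]].
Step i=6: Q has 6 at row 3, column 1; remove 7 from row 3 of P and reverse-bump: 7 enters row 2 and ejects 6; 6 enters row 1 and ejects 5. So w(6) = 5. P is now [[1, 6, 8], [2, 7]].
Step i=5: Q has 5 at row 2, column 2; remove 7 from row 2 of P and reverse-bump: 7 enters row 1 and ejects 6. So w(5) = 6. P is now [[1, 7, 8], [2]].
Step i=4: Q has 4 at row 1, column 3; remove that cell from P, ejecting 8. So w(4) = 8. P is now [[1, 7], [2]].
Step i=3: Q has 3 at row 2, column 1; remove 2 from row 2 of P and reverse-bump: 2 enters row 1 and ejects 1. So w(3) = 1. P is now [[2, 7]].
Step i=2: Q has 2 at row 1, column 2; remove that cell from P, ejecting 7. So w(2) = 7. P is now [[2]].
Step i=1: Q has 1 at row 1, column 1; remove that cell from P, ejecting 2. So w(1) = 2. P is now [].

So w = 2 7 1 8 6 5 4 3.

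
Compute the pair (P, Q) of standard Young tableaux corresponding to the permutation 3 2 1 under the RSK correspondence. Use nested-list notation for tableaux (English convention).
P = [[1], [2], [3]], Q = [[1], [2], [3]]

Insert each entry of the permutation into P by Schensted row insertion, recording in Q the position of each new cell.

Insert 3: appended to row 1. P = [[3]], Q = [[1]].
Insert 2: 2 bumps 3 from row 1; 3 starts row 2. P = [[2], [3]], Q = [[1], [2]].
Insert 1: 1 bumps 2 from row 1; 2 bumps 3 from row 2; 3 starts row 3. P = [[1], [2], [3]], Q = [[1], [2], [3]].

So P = [[1], [2], [3]], Q = [[1], [2], [3]].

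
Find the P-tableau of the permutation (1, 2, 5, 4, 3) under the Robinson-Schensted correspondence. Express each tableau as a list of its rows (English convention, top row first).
P = [[1, 2, 3], [4], [5]]

Insert 1: appended to row 1. P = [[1]].
Insert 2: appended to row 1. P = [[1, 2]].
Insert 5: appended to row 1. P = [[1, 2, 5]].
Insert 4: 4 bumps 5 from row 1; 5 starts row 2. P = [[1, 2, 4], [5]].
Insert 3: 3 bumps 4 from row 1; 4 bumps 5 from row 2; 5 starts row 3. P = [[1, 2, 3], [4], [5]].

So P = [[1, 2, 3], [4], [5]].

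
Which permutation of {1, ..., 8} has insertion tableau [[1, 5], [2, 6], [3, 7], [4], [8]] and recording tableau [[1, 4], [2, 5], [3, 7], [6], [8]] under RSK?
Reverse RSK: for i = n, n-1, ..., 1, locate i in Q, remove the corresponding corner cell from P, and reverse-bump its entry up through P; the value ejected from row 1 is w(i).

So w = 8 4 3 7 6 2 5 1.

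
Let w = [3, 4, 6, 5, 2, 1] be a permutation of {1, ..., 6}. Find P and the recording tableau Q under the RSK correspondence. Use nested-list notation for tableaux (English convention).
P = [[1, 4, 5], [2], [3], [6]], Q = [[1, 2, 3], [4], [5], [6]]

Insert each entry of the permutation into P by Schensted row insertion, recording in Q the position of each new cell.

Insert 3: appended to row 1. P = [[3]], Q = [[1]].
Insert 4: appended to row 1. P = [[3, 4]], Q = [[1, 2]].
Insert 6: appended to row 1. P = [[3, 4, 6]], Q = [[1, 2, 3]].
Insert 5: 5 bumps 6 from row 1; 6 starts row 2. P = [[3, 4, 5], [6]], Q = [[1, 2, 3], [4]].
Insert 2: 2 bumps 3 from row 1; 3 bumps 6 from row 2; 6 starts row 3. P = [[2, 4, 5], [3], [6]], Q = [[1, 2, 3], [4], [5]].
Insert 1: 1 bumps 2 from row 1; 2 bumps 3 from row 2; 3 bumps 6 from row 3; 6 starts row 4. P = [[1, 4, 5], [2], [3], [6]], Q = [[1, 2, 3], [4], [5], [6]].

So P = [[1, 4, 5], [2], [3], [6]], Q = [[1, 2, 3], [4], [5], [6]].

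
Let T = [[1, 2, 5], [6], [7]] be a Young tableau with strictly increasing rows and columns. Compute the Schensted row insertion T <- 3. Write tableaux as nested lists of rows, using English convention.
[[1, 2, 3], [5], [6], [7]]

In row 1, 3 replaces 5 (the leftmost entry greater than 3); 5 is bumped to row 2. In row 2, 5 replaces 6 (the leftmost entry greater than 5); 6 is bumped to row 3. In row 3, 6 replaces 7 (the leftmost entry greater than 6); 7 is bumped to row 4. 7 starts a new row 4. The new tableau is [[1, 2, 3], [5], [6], [7]].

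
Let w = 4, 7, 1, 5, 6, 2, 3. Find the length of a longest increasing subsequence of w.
3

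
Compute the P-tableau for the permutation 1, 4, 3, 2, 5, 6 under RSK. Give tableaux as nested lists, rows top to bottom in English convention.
P = [[1, 2, 5, 6], [3], [4]]

Insert 1: appended to row 1. P = [[1]].
Insert 4: appended to row 1. P = [[1, 4]].
Insert 3: 3 bumps 4 from row 1; 4 starts row 2. P = [[1, 3], [4]].
Insert 2: 2 bumps 3 from row 1; 3 bumps 4 from row 2; 4 starts row 3. P = [[1, 2], [3], [4]].
Insert 5: appended to row 1. P = [[1, 2, 5], [3], [4]].
Insert 6: appended to row 1. P = [[1, 2, 5, 6], [3], [4]].

So P = [[1, 2, 5, 6], [3], [4]].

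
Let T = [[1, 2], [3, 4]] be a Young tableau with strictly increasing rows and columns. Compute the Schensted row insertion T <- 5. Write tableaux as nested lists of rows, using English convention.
[[1, 2, 5], [3, 4]]

5 is larger than every entry of row 1, so it is appended to row 1. The new tableau is [[1, 2, 5], [3, 4]].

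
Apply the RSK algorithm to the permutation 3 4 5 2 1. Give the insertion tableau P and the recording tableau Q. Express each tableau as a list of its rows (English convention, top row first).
Insert each entry of the permutation into P by Schensted row insertion, recording in Q the position of each new cell.

After inserting 3: P = [[3]].
After inserting 4: P = [[3, 4]].
After inserting 5: P = [[3, 4, 5]].
After inserting 2: P = [[2, 4, 5], [3]].
After inserting 1: P = [[1, 4, 5], [2], [3]].

So P = [[1, 4, 5], [2], [3]], Q = [[1, 2, 3], [4], [5]].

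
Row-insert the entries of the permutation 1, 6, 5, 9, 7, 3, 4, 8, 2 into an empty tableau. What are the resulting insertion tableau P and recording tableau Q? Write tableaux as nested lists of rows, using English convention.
Insert each entry of the permutation into P by Schensted row insertion, recording in Q the position of each new cell.

Insert 1: appended to row 1. P = [[1]].
Insert 6: appended to row 1. P = [[1, 6]].
Insert 5: 5 bumps 6 from row 1; 6 starts row 2. P = [[1, 5], [6]].
Insert 9: appended to row 1. P = [[1, 5, 9], [6]].
Insert 7: 7 bumps 9 from row 1; 9 appends to row 2. P = [[1, 5, 7], [6, 9]].
Insert 3: 3 bumps 5 from row 1; 5 bumps 6 from row 2; 6 starts row 3. P = [[1, 3, 7], [5, 9], [6]].
Insert 4: 4 bumps 7 from row 1; 7 bumps 9 from row 2; 9 appends to row 3. P = [[1, 3, 4], [5, 7], [6, 9]].
Insert 8: appended to row 1. P = [[1, 3, 4, 8], [5, 7], [6, 9]].
Insert 2: 2 bumps 3 from row 1; 3 bumps 5 from row 2; 5 bumps 6 from row 3; 6 starts row 4. P = [[1, 2, 4, 8], [3, 7], [5, 9], [6]].

So P = [[1, 2, 4, 8], [3, 7], [5, 9], [6]], Q = [[1, 2, 4, 8], [3, 5], [6, 7], [9]].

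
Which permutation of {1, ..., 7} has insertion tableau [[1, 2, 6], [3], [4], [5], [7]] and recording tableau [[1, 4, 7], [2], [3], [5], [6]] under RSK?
7 5 1 4 3 2 6

Reverse the RSK construction: for i from n down to 1, find the cell of Q containing i, remove the entry at that cell from P, and reverse-bump it up through P; the value ejected from row 1 is w(i).

Step i=7: Q has 7 at row 1, column 3; remove that cell from P, ejecting 6. So w(7) = 6. P is now [[1, 2], [3], [4], [5], [7]].
Step i=6: Q has 6 at row 5, column 1; remove 7 from row 5 of P and reverse-bump: 7 enters row 4 and ejects 5; 5 enters row 3 and ejects 4; 4 enters row 2 and ejects 3; 3 enters row 1 and ejects 2. So w(6) = 2. P is now [[1, 3], [4], [5], [7]].
Step i=5: Q has 5 at row 4, column 1; remove 7 from row 4 of P and reverse-bump: 7 enters row 3 and ejects 5; 5 enters row 2 and ejects 4; 4 enters row 1 and ejects 3. So w(5) = 3. P is now [[1, 4], [5], [7]].
Step i=4: Q has 4 at row 1, column 2; remove that cell from P, ejecting 4. So w(4) = 4. P is now [[1], [5], [7]].
Step i=3: Q has 3 at row 3, column 1; remove 7 from row 3 of P and reverse-bump: 7 enters row 2 and ejects 5; 5 enters row 1 and ejects 1. So w(3) = 1. P is now [[5], [7]].
Step i=2: Q has 2 at row 2, column 1; remove 7 from row 2 of P and reverse-bump: 7 enters row 1 and ejects 5. So w(2) = 5. P is now [[7]].
Step i=1: Q has 1 at row 1, column 1; remove that cell from P, ejecting 7. So w(1) = 7. P is now [].

So w = 7 5 1 4 3 2 6.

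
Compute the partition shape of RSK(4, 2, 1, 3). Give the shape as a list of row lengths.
[2, 1, 1]

Row-insert each entry into an empty tableau.

After inserting 4: P = [[4]].
After inserting 2: P = [[2], [4]].
After inserting 1: P = [[1], [2], [4]].
After inserting 3: P = [[1, 3], [2], [4]].

The final insertion tableau P = [[1, 3], [2], [4]] has shape [2, 1, 1].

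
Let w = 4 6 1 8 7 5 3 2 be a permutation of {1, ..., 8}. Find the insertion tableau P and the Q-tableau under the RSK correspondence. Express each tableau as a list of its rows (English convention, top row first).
Insert each entry of the permutation into P by Schensted row insertion, recording in Q the position of each new cell.

Insert 4: appended to row 1. P = [[4]].
Insert 6: appended to row 1. P = [[4, 6]].
Insert 1: 1 bumps 4 from row 1; 4 starts row 2. P = [[1, 6], [4]].
Insert 8: appended to row 1. P = [[1, 6, 8], [4]].
Insert 7: 7 bumps 8 from row 1; 8 appends to row 2. P = [[1, 6, 7], [4, 8]].
Insert 5: 5 bumps 6 from row 1; 6 bumps 8 from row 2; 8 starts row 3. P = [[1, 5, 7], [4, 6], [8]].
Insert 3: 3 bumps 5 from row 1; 5 bumps 6 from row 2; 6 bumps 8 from row 3; 8 starts row 4. P = [[1, 3, 7], [4, 5], [6], [8]].
Insert 2: 2 bumps 3 from row 1; 3 bumps 4 from row 2; 4 bumps 6 from row 3; 6 bumps 8 from row 4; 8 starts row 5. P = [[1, 2, 7], [3, 5], [4], [6], [8]].

So P = [[1, 2, 7], [3, 5], [4], [6], [8]], Q = [[1, 2, 4], [3, 5], [6], [7], [8]].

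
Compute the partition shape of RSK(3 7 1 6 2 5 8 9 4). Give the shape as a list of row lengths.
[5, 2, 1, 1]

Row-insert each entry into an empty tableau.

After inserting 3: P = [[3]].
After inserting 7: P = [[3, 7]].
After inserting 1: P = [[1, 7], [3]].
After inserting 6: P = [[1, 6], [3, 7]].
After inserting 2: P = [[1, 2], [3, 6], [7]].
After inserting 5: P = [[1, 2, 5], [3, 6], [7]].
After inserting 8: P = [[1, 2, 5, 8], [3, 6], [7]].
After inserting 9: P = [[1, 2, 5, 8, 9], [3, 6], [7]].
After inserting 4: P = [[1, 2, 4, 8, 9], [3, 5], [6], [7]].

The final insertion tableau P = [[1, 2, 4, 8, 9], [3, 5], [6], [7]] has shape [5, 2, 1, 1].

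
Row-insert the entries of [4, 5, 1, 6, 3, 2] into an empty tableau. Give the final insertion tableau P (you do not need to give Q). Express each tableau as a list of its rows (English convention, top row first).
Insert 4: appended to row 1. P = [[4]].
Insert 5: appended to row 1. P = [[4, 5]].
Insert 1: 1 bumps 4 from row 1; 4 starts row 2. P = [[1, 5], [4]].
Insert 6: appended to row 1. P = [[1, 5, 6], [4]].
Insert 3: 3 bumps 5 from row 1; 5 appends to row 2. P = [[1, 3, 6], [4, 5]].
Insert 2: 2 bumps 3 from row 1; 3 bumps 4 from row 2; 4 starts row 3. P = [[1, 2, 6], [3, 5], [4]].

So P = [[1, 2, 6], [3, 5], [4]].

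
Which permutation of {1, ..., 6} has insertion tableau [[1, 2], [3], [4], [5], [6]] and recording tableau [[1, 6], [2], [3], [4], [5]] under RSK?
6 5 4 3 1 2

Reverse the RSK construction: for i from n down to 1, find the cell of Q containing i, remove the entry at that cell from P, and reverse-bump it up through P; the value ejected from row 1 is w(i).

Step i=6: Q has 6 at row 1, column 2; remove that cell from P, ejecting 2. So w(6) = 2. P is now [[1], [3], [4], [5], [6]].
Step i=5: Q has 5 at row 5, column 1; remove 6 from row 5 of P and reverse-bump: 6 enters row 4 and ejects 5; 5 enters row 3 and ejects 4; 4 enters row 2 and ejects 3; 3 enters row 1 and ejects 1. So w(5) = 1. P is now [[3], [4], [5], [6]].
Step i=4: Q has 4 at row 4, column 1; remove 6 from row 4 of P and reverse-bump: 6 enters row 3 and ejects 5; 5 enters row 2 and ejects 4; 4 enters row 1 and ejects 3. So w(4) = 3. P is now [[4], [5], [6]].
Step i=3: Q has 3 at row 3, column 1; remove 6 from row 3 of P and reverse-bump: 6 enters row 2 and ejects 5; 5 enters row 1 and ejects 4. So w(3) = 4. P is now [[5], [6]].
Step i=2: Q has 2 at row 2, column 1; remove 6 from row 2 of P and reverse-bump: 6 enters row 1 and ejects 5. So w(2) = 5. P is now [[6]].
Step i=1: Q has 1 at row 1, column 1; remove that cell from P, ejecting 6. So w(1) = 6. P is now [].

So w = 6 5 4 3 1 2.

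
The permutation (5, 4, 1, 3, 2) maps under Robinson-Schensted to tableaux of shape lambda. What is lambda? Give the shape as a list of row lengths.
[2, 1, 1, 1]

RSK row insertion gives P = [[1, 2], [3], [4], [5]], which has shape [2, 1, 1, 1].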